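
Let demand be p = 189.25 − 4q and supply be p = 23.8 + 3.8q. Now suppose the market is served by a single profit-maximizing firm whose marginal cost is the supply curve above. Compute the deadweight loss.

201.63

Competitive equilibrium: 189.25 − 4q = 23.8 + 3.8q → q* = 21.2115, p* = 104.4038.
Marginal revenue: MR = 189.25 − 8q. Set MR = MC: 189.25 − 8q = 23.8 + 3.8q → q_m = 14.0212.
Price p_m = 189.25 − 4·14.0212 = 133.1652; MC(q_m) = 23.8 + 3.8·14.0212 = 77.0806.
Competitive q* = 21.2115, so Δq = 7.1903; wedge = 133.1652 − 77.0806 = 56.0846.
Welfare loss = ½ × 7.1903 × 56.0846 = 201.63.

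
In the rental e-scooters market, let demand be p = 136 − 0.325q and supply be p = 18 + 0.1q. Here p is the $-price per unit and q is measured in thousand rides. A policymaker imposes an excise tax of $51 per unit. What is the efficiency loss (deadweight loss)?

Competitive equilibrium: 136 − 0.325q = 18 + 0.1q → q* = 277.6471, p* = 45.7647.
With the tax, the buyer price exceeds the seller price by 51: (136 − 0.325q) − (18 + 0.1q) = 51 → q' = 157.6471.
Δq = 277.6471 − 157.6471 = 120; the wedge equals the tax, 51.
The triangle = ½ × 120 × 51 = $3060 thousand.

$3060 thousand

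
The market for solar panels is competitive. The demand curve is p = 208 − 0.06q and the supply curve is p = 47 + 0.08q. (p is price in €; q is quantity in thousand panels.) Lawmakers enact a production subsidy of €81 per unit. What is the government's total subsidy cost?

Competitive equilibrium: 208 − 0.06q = 47 + 0.08q → q* = 1150, p* = 139.
The subsidy lowers effective supply by 81: p = 0.08q − 34.
New quantity: 208 − 0.06q = 0.08q − 34 → q' = 1728.57143.
Total subsidy cost = 81 × 1728.57143 = €140014.29 thousand.

€140014.29 thousand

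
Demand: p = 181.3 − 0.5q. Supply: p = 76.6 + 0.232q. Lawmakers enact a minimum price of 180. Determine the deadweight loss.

Competitive equilibrium: 181.3 − 0.5q = 76.6 + 0.232q → q* = 143.0328, p* = 109.7836.
At the floor p = 180, quantity demanded = (181.3 − 180)/0.5 = 2.6.
Sellers' marginal cost at q' = 2.6: 76.6 + 0.232·2.6 = 77.2032.
Δq = 143.0328 − 2.6 = 140.4328; wedge = 180 − 77.2032 = 102.7968.
DWL = ½ × 140.4328 × 102.7968 = 7218.02.

7218.02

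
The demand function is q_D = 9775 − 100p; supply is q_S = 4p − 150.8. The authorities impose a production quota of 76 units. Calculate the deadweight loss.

In inverse form: demand p = 97.75 − 0.01q, supply p = 37.7 + 0.25q.
Competitive equilibrium: 97.75 − 0.01q = 37.7 + 0.25q → q* = 230.9615, p* = 95.4404.
At q = 76: demand price = 97.75 − 0.01·76 = 96.99; supply price = 37.7 + 0.25·76 = 56.7.
Δq = 230.9615 − 76 = 154.9615; wedge = 96.99 − 56.7 = 40.29.
Deadweight loss = ½ × 154.9615 × 40.29 = 3121.70.

3121.70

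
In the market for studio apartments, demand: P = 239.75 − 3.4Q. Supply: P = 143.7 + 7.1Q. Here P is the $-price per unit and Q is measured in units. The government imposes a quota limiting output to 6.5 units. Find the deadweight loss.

Competitive equilibrium: 239.75 − 3.4Q = 143.7 + 7.1Q → Q* = 9.1476, P* = 208.6481.
At Q = 6.5: demand price = 239.75 − 3.4·6.5 = 217.65; supply price = 143.7 + 7.1·6.5 = 189.85.
ΔQ = 9.1476 − 6.5 = 2.6476; wedge = 217.65 − 189.85 = 27.8.
DWL = ½ × 2.6476 × 27.8 = $36.80.

$36.80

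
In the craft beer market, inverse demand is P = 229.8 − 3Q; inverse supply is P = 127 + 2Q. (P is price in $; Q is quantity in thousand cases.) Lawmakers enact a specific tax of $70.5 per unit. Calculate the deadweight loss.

$497.025 thousand

Competitive equilibrium: 229.8 − 3Q = 127 + 2Q → Q* = 20.56, P* = 168.12.
With the tax, the buyer price exceeds the seller price by 70.5: (229.8 − 3Q) − (127 + 2Q) = 70.5 → Q' = 6.46.
ΔQ = 20.56 − 6.46 = 14.1; the wedge equals the tax, 70.5.
The triangle = ½ × 14.1 × 70.5 = $497.025 thousand.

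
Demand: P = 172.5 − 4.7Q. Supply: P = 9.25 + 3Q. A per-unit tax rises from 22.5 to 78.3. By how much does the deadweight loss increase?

365.24

Competitive equilibrium: 172.5 − 4.7Q = 9.25 + 3Q → Q* = 21.2013, P* = 72.8539.
For a per-unit tax t: ΔQ = t/7.7, so DWL = ½·t·(t/7.7) = t²/15.4.
At t = 22.5: DWL = 32.873. At t = 78.3: DWL = 398.11.
Increase = 398.11 − 32.873 = 365.24.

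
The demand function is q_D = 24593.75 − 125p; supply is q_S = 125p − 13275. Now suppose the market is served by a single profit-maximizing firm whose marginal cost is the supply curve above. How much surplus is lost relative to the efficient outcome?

28469.80

In inverse form: demand p = 196.75 − 0.008q, supply p = 106.2 + 0.008q.
Competitive equilibrium: 196.75 − 0.008q = 106.2 + 0.008q → q* = 5659.375, p* = 151.475.
Marginal revenue: MR = 196.75 − 0.016q. Set MR = MC: 196.75 − 0.016q = 106.2 + 0.008q → q_m = 3772.916667.
Price p_m = 196.75 − 0.008·3772.916667 = 166.566667; MC(q_m) = 106.2 + 0.008·3772.916667 = 136.383333.
Competitive q* = 5659.375, so Δq = 1886.458333; wedge = 166.566667 − 136.383333 = 30.183334.
Deadweight loss = ½ × 1886.458333 × 30.183334 = 28469.80.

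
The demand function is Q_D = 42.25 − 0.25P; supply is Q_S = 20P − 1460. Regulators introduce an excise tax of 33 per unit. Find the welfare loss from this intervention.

In inverse form: demand P = 169 − 4Q, supply P = 73 + 0.05Q.
Competitive equilibrium: 169 − 4Q = 73 + 0.05Q → Q* = 23.7037, P* = 74.1852.
With the tax, the buyer price exceeds the seller price by 33: (169 − 4Q) − (73 + 0.05Q) = 33 → Q' = 15.5556.
ΔQ = 23.7037 − 15.5556 = 8.1481; the wedge equals the tax, 33.
DWL = ½ × 8.1481 × 33 = 134.44.

134.44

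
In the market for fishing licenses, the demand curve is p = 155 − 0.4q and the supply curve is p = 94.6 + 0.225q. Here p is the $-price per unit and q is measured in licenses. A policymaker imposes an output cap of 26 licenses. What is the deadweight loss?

Competitive equilibrium: 155 − 0.4q = 94.6 + 0.225q → q* = 96.64, p* = 116.344.
At q = 26: demand price = 155 − 0.4·26 = 144.6; supply price = 94.6 + 0.225·26 = 100.45.
Δq = 96.64 − 26 = 70.64; wedge = 144.6 − 100.45 = 44.15.
Welfare loss = ½ × 70.64 × 44.15 = $1559.378.

$1559.378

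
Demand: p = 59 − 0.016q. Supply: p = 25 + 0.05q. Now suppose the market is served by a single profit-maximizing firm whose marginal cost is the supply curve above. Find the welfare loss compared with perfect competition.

Competitive equilibrium: 59 − 0.016q = 25 + 0.05q → q* = 515.15152, p* = 50.75758.
Marginal revenue: MR = 59 − 0.032q. Set MR = MC: 59 − 0.032q = 25 + 0.05q → q_m = 414.63415.
Price p_m = 59 − 0.016·414.63415 = 52.36585; MC(q_m) = 25 + 0.05·414.63415 = 45.73171.
Competitive q* = 515.15152, so Δq = 100.51737; wedge = 52.36585 − 45.73171 = 6.63414.
Deadweight loss = ½ × 100.51737 × 6.63414 = 333.42.

333.42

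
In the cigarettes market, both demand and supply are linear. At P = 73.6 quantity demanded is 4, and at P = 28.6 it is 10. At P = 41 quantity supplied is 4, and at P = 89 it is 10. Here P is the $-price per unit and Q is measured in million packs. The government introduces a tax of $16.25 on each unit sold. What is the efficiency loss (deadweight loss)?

$8.52 million

Demand slope = (28.6 − 73.6)/(10 − 4) = −7.5, so P = 103.6 − 7.5Q.
Supply slope = (89 − 41)/(10 − 4) = 8, so P = 9 + 8Q.
Competitive equilibrium: 103.6 − 7.5Q = 9 + 8Q → Q* = 6.1032, P* = 57.8258.
With the tax, the buyer price exceeds the seller price by 16.25: (103.6 − 7.5Q) − (9 + 8Q) = 16.25 → Q' = 5.0548.
ΔQ = 6.1032 − 5.0548 = 1.0484; the wedge equals the tax, 16.25.
DWL = ½ × 1.0484 × 16.25 = $8.52 million.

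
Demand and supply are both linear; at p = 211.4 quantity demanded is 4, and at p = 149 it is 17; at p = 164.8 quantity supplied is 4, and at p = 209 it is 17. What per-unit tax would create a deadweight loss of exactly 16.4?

16.4

Demand slope = (149 − 211.4)/(17 − 4) = −4.8, so p = 230.6 − 4.8q.
Supply slope = (209 − 164.8)/(17 − 4) = 3.4, so p = 151.2 + 3.4q.
Competitive equilibrium: 230.6 − 4.8q = 151.2 + 3.4q → q* = 9.6829, p* = 184.122.
A tax t gives Δq = t/8.2 and wedge t, so DWL = t²/16.4.
t²/16.4 = 16.4 → t² = 268.96 → t = 16.4.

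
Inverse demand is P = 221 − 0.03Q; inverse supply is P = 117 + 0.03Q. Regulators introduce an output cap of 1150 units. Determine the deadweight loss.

10208.33

Competitive equilibrium: 221 − 0.03Q = 117 + 0.03Q → Q* = 1733.3333, P* = 169.
At Q = 1150: demand price = 221 − 0.03·1150 = 186.5; supply price = 117 + 0.03·1150 = 151.5.
ΔQ = 1733.3333 − 1150 = 583.3333; wedge = 186.5 − 151.5 = 35.
The triangle = ½ × 583.3333 × 35 = 10208.33.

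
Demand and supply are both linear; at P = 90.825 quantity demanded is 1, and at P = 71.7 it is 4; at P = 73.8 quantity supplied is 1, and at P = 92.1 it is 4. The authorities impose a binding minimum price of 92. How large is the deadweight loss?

14.97

Demand slope = (71.7 − 90.825)/(4 − 1) = −6.375, so P = 97.2 − 6.375Q.
Supply slope = (92.1 − 73.8)/(4 − 1) = 6.1, so P = 67.7 + 6.1Q.
Competitive equilibrium: 97.2 − 6.375Q = 67.7 + 6.1Q → Q* = 2.3647, P* = 82.1248.
At the floor P = 92, quantity demanded = (97.2 − 92)/6.375 = 0.8157.
Sellers' marginal cost at Q' = 0.8157: 67.7 + 6.1·0.8157 = 72.6758.
ΔQ = 2.3647 − 0.8157 = 1.549; wedge = 92 − 72.6758 = 19.3242.
DWL = ½ × 1.549 × 19.3242 = 14.97.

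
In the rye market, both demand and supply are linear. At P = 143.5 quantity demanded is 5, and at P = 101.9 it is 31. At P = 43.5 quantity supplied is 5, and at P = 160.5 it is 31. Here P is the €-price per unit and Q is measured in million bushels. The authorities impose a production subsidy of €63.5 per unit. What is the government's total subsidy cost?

Demand slope = (101.9 − 143.5)/(31 − 5) = −1.6, so P = 151.5 − 1.6Q.
Supply slope = (160.5 − 43.5)/(31 − 5) = 4.5, so P = 21 + 4.5Q.
Competitive equilibrium: 151.5 − 1.6Q = 21 + 4.5Q → Q* = 21.3934, P* = 117.2705.
The subsidy lowers effective supply by 63.5: P = 4.5Q − 42.5.
New quantity: 151.5 − 1.6Q = 4.5Q − 42.5 → Q' = 31.8033.
Total subsidy cost = 63.5 × 31.8033 = €2019.51 million.

€2019.51 million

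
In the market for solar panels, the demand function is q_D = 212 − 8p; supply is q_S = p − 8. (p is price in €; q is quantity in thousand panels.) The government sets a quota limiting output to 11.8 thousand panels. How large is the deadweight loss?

€12.13 thousand

In inverse form: demand p = 26.5 − 0.125q, supply p = 8 + q.
Competitive equilibrium: 26.5 − 0.125q = 8 + q → q* = 16.4444, p* = 24.4444.
At q = 11.8: demand price = 26.5 − 0.125·11.8 = 25.025; supply price = 8 + 1·11.8 = 19.8.
Δq = 16.4444 − 11.8 = 4.6444; wedge = 25.025 − 19.8 = 5.225.
The triangle = ½ × 4.6444 × 5.225 = €12.13 thousand.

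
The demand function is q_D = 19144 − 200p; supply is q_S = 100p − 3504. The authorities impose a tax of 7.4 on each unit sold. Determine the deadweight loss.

1825.33

In inverse form: demand p = 95.72 − 0.005q, supply p = 35.04 + 0.01q.
Competitive equilibrium: 95.72 − 0.005q = 35.04 + 0.01q → q* = 4045.3333, p* = 75.4933.
With the tax, the buyer price exceeds the seller price by 7.4: (95.72 − 0.005q) − (35.04 + 0.01q) = 7.4 → q' = 3552.
Δq = 4045.3333 − 3552 = 493.3333; the wedge equals the tax, 7.4.
DWL = ½ × 493.3333 × 7.4 = 1825.33.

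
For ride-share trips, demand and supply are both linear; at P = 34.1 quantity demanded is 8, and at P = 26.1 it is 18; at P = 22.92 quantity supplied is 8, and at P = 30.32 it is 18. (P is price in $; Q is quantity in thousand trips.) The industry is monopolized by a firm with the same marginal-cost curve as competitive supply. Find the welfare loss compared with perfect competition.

Demand slope = (26.1 − 34.1)/(18 − 8) = −0.8, so P = 40.5 − 0.8Q.
Supply slope = (30.32 − 22.92)/(18 − 8) = 0.74, so P = 17 + 0.74Q.
Competitive equilibrium: 40.5 − 0.8Q = 17 + 0.74Q → Q* = 15.2597, P* = 28.2922.
Marginal revenue: MR = 40.5 − 1.6Q. Set MR = MC: 40.5 − 1.6Q = 17 + 0.74Q → Q_m = 10.0427.
Price P_m = 40.5 − 0.8·10.0427 = 32.4658; MC(Q_m) = 17 + 0.74·10.0427 = 24.4316.
Competitive Q* = 15.2597, so ΔQ = 5.217; wedge = 32.4658 − 24.4316 = 8.0342.
Welfare loss = ½ × 5.217 × 8.0342 = $20.96 thousand.

$20.96 thousand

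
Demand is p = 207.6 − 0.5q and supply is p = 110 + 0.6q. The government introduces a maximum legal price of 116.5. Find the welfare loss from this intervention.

3337.11

Competitive equilibrium: 207.6 − 0.5q = 110 + 0.6q → q* = 88.7273, p* = 163.2364.
At the ceiling p = 116.5, quantity supplied = (116.5 − 110)/0.6 = 10.8333.
Willingness to pay at q' = 10.8333: 207.6 − 0.5·10.8333 = 202.1834.
Δq = 88.7273 − 10.8333 = 77.894; wedge = 202.1834 − 116.5 = 85.6834.
Welfare loss = ½ × 77.894 × 85.6834 = 3337.11.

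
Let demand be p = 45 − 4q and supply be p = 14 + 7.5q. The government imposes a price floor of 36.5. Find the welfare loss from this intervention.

1.87

Competitive equilibrium: 45 − 4q = 14 + 7.5q → q* = 2.6957, p* = 34.2174.
At the floor p = 36.5, quantity demanded = (45 − 36.5)/4 = 2.125.
Sellers' marginal cost at q' = 2.125: 14 + 7.5·2.125 = 29.9375.
Δq = 2.6957 − 2.125 = 0.5707; wedge = 36.5 − 29.9375 = 6.5625.
The triangle = ½ × 0.5707 × 6.5625 = 1.87.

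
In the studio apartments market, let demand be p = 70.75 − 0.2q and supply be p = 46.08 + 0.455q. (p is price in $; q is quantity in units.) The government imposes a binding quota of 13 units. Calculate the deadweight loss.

Competitive equilibrium: 70.75 − 0.2q = 46.08 + 0.455q → q* = 37.6641, p* = 63.2172.
At q = 13: demand price = 70.75 − 0.2·13 = 68.15; supply price = 46.08 + 0.455·13 = 51.995.
Δq = 37.6641 − 13 = 24.6641; wedge = 68.15 − 51.995 = 16.155.
The triangle = ½ × 24.6641 × 16.155 = $199.22.

$199.22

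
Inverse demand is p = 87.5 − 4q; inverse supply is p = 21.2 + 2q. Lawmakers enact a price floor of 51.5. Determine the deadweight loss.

Competitive equilibrium: 87.5 − 4q = 21.2 + 2q → q* = 11.05, p* = 43.3.
At the floor p = 51.5, quantity demanded = (87.5 − 51.5)/4 = 9.
Sellers' marginal cost at q' = 9: 21.2 + 2·9 = 39.2.
Δq = 11.05 − 9 = 2.05; wedge = 51.5 − 39.2 = 12.3.
Deadweight loss = ½ × 2.05 × 12.3 = 12.61.

12.61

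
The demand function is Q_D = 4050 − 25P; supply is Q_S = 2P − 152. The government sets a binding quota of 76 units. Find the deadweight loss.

1871.67

In inverse form: demand P = 162 − 0.04Q, supply P = 76 + 0.5Q.
Competitive equilibrium: 162 − 0.04Q = 76 + 0.5Q → Q* = 159.2593, P* = 155.6296.
At Q = 76: demand price = 162 − 0.04·76 = 158.96; supply price = 76 + 0.5·76 = 114.
ΔQ = 159.2593 − 76 = 83.2593; wedge = 158.96 − 114 = 44.96.
Welfare loss = ½ × 83.2593 × 44.96 = 1871.67.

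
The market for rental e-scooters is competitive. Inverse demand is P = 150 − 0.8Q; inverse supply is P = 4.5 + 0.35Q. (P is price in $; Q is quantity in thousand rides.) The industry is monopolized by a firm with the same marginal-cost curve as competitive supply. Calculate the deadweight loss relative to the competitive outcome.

$1549.21 thousand

Competitive equilibrium: 150 − 0.8Q = 4.5 + 0.35Q → Q* = 126.52174, P* = 48.78261.
Marginal revenue: MR = 150 − 1.6Q. Set MR = MC: 150 − 1.6Q = 4.5 + 0.35Q → Q_m = 74.61538.
Price P_m = 150 − 0.8·74.61538 = 90.3077; MC(Q_m) = 4.5 + 0.35·74.61538 = 30.61538.
Competitive Q* = 126.52174, so ΔQ = 51.90636; wedge = 90.3077 − 30.61538 = 59.69232.
The triangle = ½ × 51.90636 × 59.69232 = $1549.21 thousand.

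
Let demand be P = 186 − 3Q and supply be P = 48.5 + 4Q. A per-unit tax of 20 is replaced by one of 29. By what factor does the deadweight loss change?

2.1025

Competitive equilibrium: 186 − 3Q = 48.5 + 4Q → Q* = 19.6429, P* = 127.0714.
For a per-unit tax t: ΔQ = t/7, so DWL = ½·t·(t/7) = t²/14.
At t = 20: DWL = 28.571. At t = 29: DWL = 60.071.
Ratio = (29/20)² = 2.1025.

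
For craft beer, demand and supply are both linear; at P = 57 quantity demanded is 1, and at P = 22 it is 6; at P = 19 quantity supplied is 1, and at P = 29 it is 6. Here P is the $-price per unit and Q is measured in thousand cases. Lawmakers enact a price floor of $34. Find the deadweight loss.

$3.95 thousand

Demand slope = (22 − 57)/(6 − 1) = −7, so P = 64 − 7Q.
Supply slope = (29 − 19)/(6 − 1) = 2, so P = 17 + 2Q.
Competitive equilibrium: 64 − 7Q = 17 + 2Q → Q* = 5.2222, P* = 27.4444.
At the floor P = 34, quantity demanded = (64 − 34)/7 = 4.2857.
Sellers' marginal cost at Q' = 4.2857: 17 + 2·4.2857 = 25.5714.
ΔQ = 5.2222 − 4.2857 = 0.9365; wedge = 34 − 25.5714 = 8.4286.
Deadweight loss = ½ × 0.9365 × 8.4286 = $3.95 thousand.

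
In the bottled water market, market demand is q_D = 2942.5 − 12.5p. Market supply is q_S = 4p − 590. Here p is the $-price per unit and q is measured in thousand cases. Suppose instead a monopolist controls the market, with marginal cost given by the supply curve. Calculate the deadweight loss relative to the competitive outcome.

$445.70 thousand

In inverse form: demand p = 235.4 − 0.08q, supply p = 147.5 + 0.25q.
Competitive equilibrium: 235.4 − 0.08q = 147.5 + 0.25q → q* = 266.3636, p* = 214.0909.
Marginal revenue: MR = 235.4 − 0.16q. Set MR = MC: 235.4 − 0.16q = 147.5 + 0.25q → q_m = 214.3902.
Price p_m = 235.4 − 0.08·214.3902 = 218.2488; MC(q_m) = 147.5 + 0.25·214.3902 = 201.0976.
Competitive q* = 266.3636, so Δq = 51.9734; wedge = 218.2488 − 201.0976 = 17.1512.
DWL = ½ × 51.9734 × 17.1512 = $445.70 thousand.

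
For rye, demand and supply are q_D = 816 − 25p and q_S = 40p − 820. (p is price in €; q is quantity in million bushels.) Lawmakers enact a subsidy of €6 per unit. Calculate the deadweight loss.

€276.92 million

In inverse form: demand p = 32.64 − 0.04q, supply p = 20.5 + 0.025q.
Competitive equilibrium: 32.64 − 0.04q = 20.5 + 0.025q → q* = 186.7692, p* = 25.1692.
The subsidy lowers effective supply by 6: p = 14.5 + 0.025q.
New quantity: 32.64 − 0.04q = 14.5 + 0.025q → q' = 279.0769.
Overproduction Δq = 279.0769 − 186.7692 = 92.3077; wedge = subsidy = 6.
The triangle = ½ × 92.3077 × 6 = €276.92 million.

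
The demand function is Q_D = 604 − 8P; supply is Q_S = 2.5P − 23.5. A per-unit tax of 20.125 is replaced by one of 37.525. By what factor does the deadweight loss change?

3.477

In inverse form: demand P = 75.5 − 0.125Q, supply P = 9.4 + 0.4Q.
Competitive equilibrium: 75.5 − 0.125Q = 9.4 + 0.4Q → Q* = 125.9048, P* = 59.7619.
For a per-unit tax t: ΔQ = t/0.525, so DWL = ½·t·(t/0.525) = t²/1.05.
At t = 20.125: DWL = 385.729. At t = 37.525: DWL = 1341.072.
Ratio = (37.525/20.125)² = 3.477.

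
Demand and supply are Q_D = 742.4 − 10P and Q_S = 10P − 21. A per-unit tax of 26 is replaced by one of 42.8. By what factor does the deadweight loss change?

2.710

In inverse form: demand P = 74.24 − 0.1Q, supply P = 2.1 + 0.1Q.
Competitive equilibrium: 74.24 − 0.1Q = 2.1 + 0.1Q → Q* = 360.7, P* = 38.17.
For a per-unit tax t: ΔQ = t/0.2, so DWL = ½·t·(t/0.2) = t²/0.4.
At t = 26: DWL = 1690. At t = 42.8: DWL = 4579.6.
Ratio = (42.8/26)² = 2.710.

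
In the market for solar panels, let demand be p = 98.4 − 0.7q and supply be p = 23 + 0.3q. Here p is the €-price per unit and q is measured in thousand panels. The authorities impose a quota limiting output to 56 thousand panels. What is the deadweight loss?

Competitive equilibrium: 98.4 − 0.7q = 23 + 0.3q → q* = 75.4, p* = 45.62.
At q = 56: demand price = 98.4 − 0.7·56 = 59.2; supply price = 23 + 0.3·56 = 39.8.
Δq = 75.4 − 56 = 19.4; wedge = 59.2 − 39.8 = 19.4.
Welfare loss = ½ × 19.4 × 19.4 = €188.18 thousand.

€188.18 thousand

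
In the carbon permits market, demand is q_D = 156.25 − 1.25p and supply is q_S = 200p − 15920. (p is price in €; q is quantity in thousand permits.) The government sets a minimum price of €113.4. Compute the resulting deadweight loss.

In inverse form: demand p = 125 − 0.8q, supply p = 79.6 + 0.005q.
Competitive equilibrium: 125 − 0.8q = 79.6 + 0.005q → q* = 56.3975, p* = 79.882.
At the floor p = 113.4, quantity demanded = (125 − 113.4)/0.8 = 14.5.
Sellers' marginal cost at q' = 14.5: 79.6 + 0.005·14.5 = 79.6725.
Δq = 56.3975 − 14.5 = 41.8975; wedge = 113.4 − 79.6725 = 33.7275.
Deadweight loss = ½ × 41.8975 × 33.7275 = €706.55 thousand.

€706.55 thousand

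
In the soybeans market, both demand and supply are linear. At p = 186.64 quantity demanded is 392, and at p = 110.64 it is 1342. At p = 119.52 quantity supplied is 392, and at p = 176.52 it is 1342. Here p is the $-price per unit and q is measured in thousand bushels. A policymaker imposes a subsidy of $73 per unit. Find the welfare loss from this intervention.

Demand slope = (110.64 − 186.64)/(1342 − 392) = −0.08, so p = 218 − 0.08q.
Supply slope = (176.52 − 119.52)/(1342 − 392) = 0.06, so p = 96 + 0.06q.
Competitive equilibrium: 218 − 0.08q = 96 + 0.06q → q* = 871.4286, p* = 148.2857.
The subsidy lowers effective supply by 73: p = 23 + 0.06q.
New quantity: 218 − 0.08q = 23 + 0.06q → q' = 1392.8571.
Overproduction Δq = 1392.8571 − 871.4286 = 521.4285; wedge = subsidy = 73.
Deadweight loss = ½ × 521.4285 × 73 = $19032.14 thousand.

$19032.14 thousand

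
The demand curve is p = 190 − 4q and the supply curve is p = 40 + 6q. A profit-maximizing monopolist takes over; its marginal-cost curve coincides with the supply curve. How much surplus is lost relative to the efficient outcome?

Competitive equilibrium: 190 − 4q = 40 + 6q → q* = 15, p* = 130.
Marginal revenue: MR = 190 − 8q. Set MR = MC: 190 − 8q = 40 + 6q → q_m = 10.7143.
Price p_m = 190 − 4·10.7143 = 147.1428; MC(q_m) = 40 + 6·10.7143 = 104.2858.
Competitive q* = 15, so Δq = 4.2857; wedge = 147.1428 − 104.2858 = 42.857.
Deadweight loss = ½ × 4.2857 × 42.857 = 91.84.

91.84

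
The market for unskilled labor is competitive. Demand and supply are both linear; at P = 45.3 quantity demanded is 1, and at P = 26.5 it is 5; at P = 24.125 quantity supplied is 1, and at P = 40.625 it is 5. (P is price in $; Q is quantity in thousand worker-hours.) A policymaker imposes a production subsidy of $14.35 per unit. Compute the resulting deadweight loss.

Demand slope = (26.5 − 45.3)/(5 − 1) = −4.7, so P = 50 − 4.7Q.
Supply slope = (40.625 − 24.125)/(5 − 1) = 4.125, so P = 20 + 4.125Q.
Competitive equilibrium: 50 − 4.7Q = 20 + 4.125Q → Q* = 3.3994, P* = 34.0227.
The subsidy lowers effective supply by 14.35: P = 5.65 + 4.125Q.
New quantity: 50 − 4.7Q = 5.65 + 4.125Q → Q' = 5.0255.
Overproduction ΔQ = 5.0255 − 3.3994 = 1.6261; wedge = subsidy = 14.35.
The triangle = ½ × 1.6261 × 14.35 = $11.67 thousand.

$11.67 thousand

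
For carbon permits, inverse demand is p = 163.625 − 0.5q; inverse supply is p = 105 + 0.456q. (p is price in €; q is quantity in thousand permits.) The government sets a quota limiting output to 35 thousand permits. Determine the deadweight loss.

Competitive equilibrium: 163.625 − 0.5q = 105 + 0.456q → q* = 61.3232, p* = 132.9634.
At q = 35: demand price = 163.625 − 0.5·35 = 146.125; supply price = 105 + 0.456·35 = 120.96.
Δq = 61.3232 − 35 = 26.3232; wedge = 146.125 − 120.96 = 25.165.
Deadweight loss = ½ × 26.3232 × 25.165 = €331.21 thousand.

€331.21 thousand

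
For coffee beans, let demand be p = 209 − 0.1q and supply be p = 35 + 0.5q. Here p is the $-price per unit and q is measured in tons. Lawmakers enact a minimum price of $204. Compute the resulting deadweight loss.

$17280

Competitive equilibrium: 209 − 0.1q = 35 + 0.5q → q* = 290, p* = 180.
At the floor p = 204, quantity demanded = (209 − 204)/0.1 = 50.
Sellers' marginal cost at q' = 50: 35 + 0.5·50 = 60.
Δq = 290 − 50 = 240; wedge = 204 − 60 = 144.
The triangle = ½ × 240 × 144 = $17280.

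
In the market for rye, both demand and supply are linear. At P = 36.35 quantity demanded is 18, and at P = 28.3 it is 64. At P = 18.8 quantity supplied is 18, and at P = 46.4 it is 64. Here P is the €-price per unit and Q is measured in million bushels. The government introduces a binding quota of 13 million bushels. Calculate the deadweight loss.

Demand slope = (28.3 − 36.35)/(64 − 18) = −0.175, so P = 39.5 − 0.175Q.
Supply slope = (46.4 − 18.8)/(64 − 18) = 0.6, so P = 8 + 0.6Q.
Competitive equilibrium: 39.5 − 0.175Q = 8 + 0.6Q → Q* = 40.6452, P* = 32.3871.
At Q = 13: demand price = 39.5 − 0.175·13 = 37.225; supply price = 8 + 0.6·13 = 15.8.
ΔQ = 40.6452 − 13 = 27.6452; wedge = 37.225 − 15.8 = 21.425.
The triangle = ½ × 27.6452 × 21.425 = €296.15 million.

€296.15 million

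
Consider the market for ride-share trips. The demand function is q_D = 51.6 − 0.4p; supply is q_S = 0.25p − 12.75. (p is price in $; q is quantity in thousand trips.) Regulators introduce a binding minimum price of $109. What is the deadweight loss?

$52 thousand

In inverse form: demand p = 129 − 2.5q, supply p = 51 + 4q.
Competitive equilibrium: 129 − 2.5q = 51 + 4q → q* = 12, p* = 99.
At the floor p = 109, quantity demanded = (129 − 109)/2.5 = 8.
Sellers' marginal cost at q' = 8: 51 + 4·8 = 83.
Δq = 12 − 8 = 4; wedge = 109 − 83 = 26.
Welfare loss = ½ × 4 × 26 = $52 thousand.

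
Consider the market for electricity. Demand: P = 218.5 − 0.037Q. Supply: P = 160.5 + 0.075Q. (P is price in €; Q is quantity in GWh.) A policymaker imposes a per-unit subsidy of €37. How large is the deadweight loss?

€6111.61

Competitive equilibrium: 218.5 − 0.037Q = 160.5 + 0.075Q → Q* = 517.8571, P* = 199.3393.
The subsidy lowers effective supply by 37: P = 123.5 + 0.075Q.
New quantity: 218.5 − 0.037Q = 123.5 + 0.075Q → Q' = 848.2143.
Overproduction ΔQ = 848.2143 − 517.8571 = 330.3572; wedge = subsidy = 37.
Deadweight loss = ½ × 330.3572 × 37 = €6111.61.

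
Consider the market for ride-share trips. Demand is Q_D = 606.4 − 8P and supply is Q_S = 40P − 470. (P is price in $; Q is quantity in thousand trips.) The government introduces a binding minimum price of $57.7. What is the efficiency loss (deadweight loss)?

In inverse form: demand P = 75.8 − 0.125Q, supply P = 11.75 + 0.025Q.
Competitive equilibrium: 75.8 − 0.125Q = 11.75 + 0.025Q → Q* = 427, P* = 22.425.
At the floor P = 57.7, quantity demanded = (75.8 − 57.7)/0.125 = 144.8.
Sellers' marginal cost at Q' = 144.8: 11.75 + 0.025·144.8 = 15.37.
ΔQ = 427 − 144.8 = 282.2; wedge = 57.7 − 15.37 = 42.33.
DWL = ½ × 282.2 × 42.33 = $5972.763 thousand.

$5972.763 thousand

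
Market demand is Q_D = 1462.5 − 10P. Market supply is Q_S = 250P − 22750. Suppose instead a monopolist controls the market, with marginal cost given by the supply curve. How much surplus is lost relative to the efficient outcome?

3526.48

In inverse form: demand P = 146.25 − 0.1Q, supply P = 91 + 0.004Q.
Competitive equilibrium: 146.25 − 0.1Q = 91 + 0.004Q → Q* = 531.25, P* = 93.125.
Marginal revenue: MR = 146.25 − 0.2Q. Set MR = MC: 146.25 − 0.2Q = 91 + 0.004Q → Q_m = 270.8333.
Price P_m = 146.25 − 0.1·270.8333 = 119.1667; MC(Q_m) = 91 + 0.004·270.8333 = 92.0833.
Competitive Q* = 531.25, so ΔQ = 260.4167; wedge = 119.1667 − 92.0833 = 27.0834.
DWL = ½ × 260.4167 × 27.0834 = 3526.48.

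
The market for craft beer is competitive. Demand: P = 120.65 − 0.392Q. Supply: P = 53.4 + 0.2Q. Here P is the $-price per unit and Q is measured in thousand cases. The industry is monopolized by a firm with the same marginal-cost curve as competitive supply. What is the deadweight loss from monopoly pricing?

$606.20 thousand

Competitive equilibrium: 120.65 − 0.392Q = 53.4 + 0.2Q → Q* = 113.598, P* = 76.1196.
Marginal revenue: MR = 120.65 − 0.784Q. Set MR = MC: 120.65 − 0.784Q = 53.4 + 0.2Q → Q_m = 68.3435.
Price P_m = 120.65 − 0.392·68.3435 = 93.8593; MC(Q_m) = 53.4 + 0.2·68.3435 = 67.0687.
Competitive Q* = 113.598, so ΔQ = 45.2545; wedge = 93.8593 − 67.0687 = 26.7906.
The triangle = ½ × 45.2545 × 26.7906 = $606.20 thousand.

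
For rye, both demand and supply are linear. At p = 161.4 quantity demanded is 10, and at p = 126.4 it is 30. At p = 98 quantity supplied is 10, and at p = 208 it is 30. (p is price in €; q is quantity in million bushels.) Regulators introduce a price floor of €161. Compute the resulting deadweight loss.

€262.91 million

Demand slope = (126.4 − 161.4)/(30 − 10) = −1.75, so p = 178.9 − 1.75q.
Supply slope = (208 − 98)/(30 − 10) = 5.5, so p = 43 + 5.5q.
Competitive equilibrium: 178.9 − 1.75q = 43 + 5.5q → q* = 18.7448, p* = 146.0966.
At the floor p = 161, quantity demanded = (178.9 − 161)/1.75 = 10.2286.
Sellers' marginal cost at q' = 10.2286: 43 + 5.5·10.2286 = 99.2573.
Δq = 18.7448 − 10.2286 = 8.5162; wedge = 161 − 99.2573 = 61.7427.
Deadweight loss = ½ × 8.5162 × 61.7427 = €262.91 million.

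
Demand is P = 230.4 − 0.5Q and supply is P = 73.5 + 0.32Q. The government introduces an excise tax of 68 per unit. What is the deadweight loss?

Competitive equilibrium: 230.4 − 0.5Q = 73.5 + 0.32Q → Q* = 191.3415, P* = 134.7293.
With the tax, the buyer price exceeds the seller price by 68: (230.4 − 0.5Q) − (73.5 + 0.32Q) = 68 → Q' = 108.4146.
ΔQ = 191.3415 − 108.4146 = 82.9269; the wedge equals the tax, 68.
Deadweight loss = ½ × 82.9269 × 68 = 2819.51.

2819.51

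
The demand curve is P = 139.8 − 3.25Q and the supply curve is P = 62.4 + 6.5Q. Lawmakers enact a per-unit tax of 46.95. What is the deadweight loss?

113.04

Competitive equilibrium: 139.8 − 3.25Q = 62.4 + 6.5Q → Q* = 7.9385, P* = 114.
With the tax, the buyer price exceeds the seller price by 46.95: (139.8 − 3.25Q) − (62.4 + 6.5Q) = 46.95 → Q' = 3.1231.
ΔQ = 7.9385 − 3.1231 = 4.8154; the wedge equals the tax, 46.95.
DWL = ½ × 4.8154 × 46.95 = 113.04.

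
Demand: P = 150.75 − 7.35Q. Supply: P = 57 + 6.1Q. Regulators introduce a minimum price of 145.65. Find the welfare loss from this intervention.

Competitive equilibrium: 150.75 − 7.35Q = 57 + 6.1Q → Q* = 6.9703, P* = 99.5186.
At the floor P = 145.65, quantity demanded = (150.75 − 145.65)/7.35 = 0.6939.
Sellers' marginal cost at Q' = 0.6939: 57 + 6.1·0.6939 = 61.2328.
ΔQ = 6.9703 − 0.6939 = 6.2764; wedge = 145.65 − 61.2328 = 84.4172.
DWL = ½ × 6.2764 × 84.4172 = 264.92.

264.92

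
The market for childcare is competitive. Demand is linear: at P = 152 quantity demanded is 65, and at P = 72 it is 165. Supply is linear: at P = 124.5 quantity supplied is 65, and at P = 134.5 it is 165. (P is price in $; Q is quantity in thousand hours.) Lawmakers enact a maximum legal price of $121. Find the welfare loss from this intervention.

$1933.89 thousand

Demand slope = (72 − 152)/(165 − 65) = −0.8, so P = 204 − 0.8Q.
Supply slope = (134.5 − 124.5)/(165 − 65) = 0.1, so P = 118 + 0.1Q.
Competitive equilibrium: 204 − 0.8Q = 118 + 0.1Q → Q* = 95.5556, P* = 127.5556.
At the ceiling P = 121, quantity supplied = (121 − 118)/0.1 = 30.
Willingness to pay at Q' = 30: 204 − 0.8·30 = 180.
ΔQ = 95.5556 − 30 = 65.5556; wedge = 180 − 121 = 59.
Welfare loss = ½ × 65.5556 × 59 = $1933.89 thousand.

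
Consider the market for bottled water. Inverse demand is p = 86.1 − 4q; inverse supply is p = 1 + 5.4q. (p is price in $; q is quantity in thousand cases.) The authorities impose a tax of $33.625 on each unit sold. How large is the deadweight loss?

$60.14 thousand

Competitive equilibrium: 86.1 − 4q = 1 + 5.4q → q* = 9.0532, p* = 49.8872.
With the tax, the buyer price exceeds the seller price by 33.625: (86.1 − 4q) − (1 + 5.4q) = 33.625 → q' = 5.4761.
Δq = 9.0532 − 5.4761 = 3.5771; the wedge equals the tax, 33.625.
Welfare loss = ½ × 3.5771 × 33.625 = $60.14 thousand.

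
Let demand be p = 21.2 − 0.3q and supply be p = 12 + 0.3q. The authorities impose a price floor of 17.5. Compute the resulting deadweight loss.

Competitive equilibrium: 21.2 − 0.3q = 12 + 0.3q → q* = 15.3333, p* = 16.6.
At the floor p = 17.5, quantity demanded = (21.2 − 17.5)/0.3 = 12.3333.
Sellers' marginal cost at q' = 12.3333: 12 + 0.3·12.3333 = 15.7.
Δq = 15.3333 − 12.3333 = 3; wedge = 17.5 − 15.7 = 1.8.
Deadweight loss = ½ × 3 × 1.8 = 2.70.

2.70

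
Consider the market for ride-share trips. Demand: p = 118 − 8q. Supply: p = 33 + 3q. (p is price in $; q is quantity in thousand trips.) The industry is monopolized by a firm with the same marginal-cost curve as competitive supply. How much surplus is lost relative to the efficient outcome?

$58.22 thousand

Competitive equilibrium: 118 − 8q = 33 + 3q → q* = 7.7273, p* = 56.1818.
Marginal revenue: MR = 118 − 16q. Set MR = MC: 118 − 16q = 33 + 3q → q_m = 4.4737.
Price p_m = 118 − 8·4.4737 = 82.2104; MC(q_m) = 33 + 3·4.4737 = 46.4211.
Competitive q* = 7.7273, so Δq = 3.2536; wedge = 82.2104 − 46.4211 = 35.7893.
Deadweight loss = ½ × 3.2536 × 35.7893 = $58.22 thousand.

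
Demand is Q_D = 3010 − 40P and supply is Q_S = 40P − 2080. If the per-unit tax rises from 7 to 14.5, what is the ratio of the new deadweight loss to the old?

4.291

In inverse form: demand P = 75.25 − 0.025Q, supply P = 52 + 0.025Q.
Competitive equilibrium: 75.25 − 0.025Q = 52 + 0.025Q → Q* = 465, P* = 63.625.
For a per-unit tax t: ΔQ = t/0.05, so DWL = ½·t·(t/0.05) = t²/0.1.
At t = 7: DWL = 490. At t = 14.5: DWL = 2102.5.
Ratio = (14.5/7)² = 4.291.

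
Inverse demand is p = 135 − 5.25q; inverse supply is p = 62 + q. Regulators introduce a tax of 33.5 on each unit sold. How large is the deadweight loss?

Competitive equilibrium: 135 − 5.25q = 62 + q → q* = 11.68, p* = 73.68.
With the tax, the buyer price exceeds the seller price by 33.5: (135 − 5.25q) − (62 + q) = 33.5 → q' = 6.32.
Δq = 11.68 − 6.32 = 5.36; the wedge equals the tax, 33.5.
Welfare loss = ½ × 5.36 × 33.5 = 89.78.

89.78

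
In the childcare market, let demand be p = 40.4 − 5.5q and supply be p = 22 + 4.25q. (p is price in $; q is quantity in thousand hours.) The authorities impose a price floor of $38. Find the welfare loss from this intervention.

Competitive equilibrium: 40.4 − 5.5q = 22 + 4.25q → q* = 1.8872, p* = 30.0205.
At the floor p = 38, quantity demanded = (40.4 − 38)/5.5 = 0.4364.
Sellers' marginal cost at q' = 0.4364: 22 + 4.25·0.4364 = 23.8547.
Δq = 1.8872 − 0.4364 = 1.4508; wedge = 38 − 23.8547 = 14.1453.
Welfare loss = ½ × 1.4508 × 14.1453 = $10.26 thousand.

$10.26 thousand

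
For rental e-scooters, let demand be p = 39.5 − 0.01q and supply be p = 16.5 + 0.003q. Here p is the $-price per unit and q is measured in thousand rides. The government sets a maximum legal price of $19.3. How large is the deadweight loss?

$4541.71 thousand

Competitive equilibrium: 39.5 − 0.01q = 16.5 + 0.003q → q* = 1769.23077, p* = 21.80769.
At the ceiling p = 19.3, quantity supplied = (19.3 − 16.5)/0.003 = 933.33333.
Willingness to pay at q' = 933.33333: 39.5 − 0.01·933.33333 = 30.16667.
Δq = 1769.23077 − 933.33333 = 835.89744; wedge = 30.16667 − 19.3 = 10.86667.
DWL = ½ × 835.89744 × 10.86667 = $4541.71 thousand.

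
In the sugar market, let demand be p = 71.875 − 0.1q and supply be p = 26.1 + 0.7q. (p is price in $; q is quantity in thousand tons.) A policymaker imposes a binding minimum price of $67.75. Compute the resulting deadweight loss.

$102 thousand

Competitive equilibrium: 71.875 − 0.1q = 26.1 + 0.7q → q* = 57.2188, p* = 66.1531.
At the floor p = 67.75, quantity demanded = (71.875 − 67.75)/0.1 = 41.25.
Sellers' marginal cost at q' = 41.25: 26.1 + 0.7·41.25 = 54.975.
Δq = 57.2188 − 41.25 = 15.9688; wedge = 67.75 − 54.975 = 12.775.
DWL = ½ × 15.9688 × 12.775 = $102 thousand.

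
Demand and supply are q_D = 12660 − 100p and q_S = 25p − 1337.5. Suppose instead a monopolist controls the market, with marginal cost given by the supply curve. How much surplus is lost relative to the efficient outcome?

1484.34

In inverse form: demand p = 126.6 − 0.01q, supply p = 53.5 + 0.04q.
Competitive equilibrium: 126.6 − 0.01q = 53.5 + 0.04q → q* = 1462, p* = 111.98.
Marginal revenue: MR = 126.6 − 0.02q. Set MR = MC: 126.6 − 0.02q = 53.5 + 0.04q → q_m = 1218.3333.
Price p_m = 126.6 − 0.01·1218.3333 = 114.4167; MC(q_m) = 53.5 + 0.04·1218.3333 = 102.2333.
Competitive q* = 1462, so Δq = 243.6667; wedge = 114.4167 − 102.2333 = 12.1834.
Deadweight loss = ½ × 243.6667 × 12.1834 = 1484.34.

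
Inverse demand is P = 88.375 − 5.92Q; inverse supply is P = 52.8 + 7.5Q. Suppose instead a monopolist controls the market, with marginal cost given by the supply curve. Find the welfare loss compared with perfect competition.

4.42

Competitive equilibrium: 88.375 − 5.92Q = 52.8 + 7.5Q → Q* = 2.6509, P* = 72.6817.
Marginal revenue: MR = 88.375 − 11.84Q. Set MR = MC: 88.375 − 11.84Q = 52.8 + 7.5Q → Q_m = 1.8395.
Price P_m = 88.375 − 5.92·1.8395 = 77.4852; MC(Q_m) = 52.8 + 7.5·1.8395 = 66.5963.
Competitive Q* = 2.6509, so ΔQ = 0.8114; wedge = 77.4852 − 66.5963 = 10.8889.
DWL = ½ × 0.8114 × 10.8889 = 4.42.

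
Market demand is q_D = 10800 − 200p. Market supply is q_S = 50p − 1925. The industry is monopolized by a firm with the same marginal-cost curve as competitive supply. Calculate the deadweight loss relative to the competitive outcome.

133.47

In inverse form: demand p = 54 − 0.005q, supply p = 38.5 + 0.02q.
Competitive equilibrium: 54 − 0.005q = 38.5 + 0.02q → q* = 620, p* = 50.9.
Marginal revenue: MR = 54 − 0.01q. Set MR = MC: 54 − 0.01q = 38.5 + 0.02q → q_m = 516.66667.
Price p_m = 54 − 0.005·516.66667 = 51.41667; MC(q_m) = 38.5 + 0.02·516.66667 = 48.83333.
Competitive q* = 620, so Δq = 103.33333; wedge = 51.41667 − 48.83333 = 2.58334.
The triangle = ½ × 103.33333 × 2.58334 = 133.47.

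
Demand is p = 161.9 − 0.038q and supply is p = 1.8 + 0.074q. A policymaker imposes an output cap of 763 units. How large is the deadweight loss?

Competitive equilibrium: 161.9 − 0.038q = 1.8 + 0.074q → q* = 1429.4643, p* = 107.5804.
At q = 763: demand price = 161.9 − 0.038·763 = 132.906; supply price = 1.8 + 0.074·763 = 58.262.
Δq = 1429.4643 − 763 = 666.4643; wedge = 132.906 − 58.262 = 74.644.
DWL = ½ × 666.4643 × 74.644 = 24873.78.

24873.78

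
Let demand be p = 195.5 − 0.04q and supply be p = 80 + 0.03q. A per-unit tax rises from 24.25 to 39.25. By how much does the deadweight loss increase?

6803.57

Competitive equilibrium: 195.5 − 0.04q = 80 + 0.03q → q* = 1650, p* = 129.5.
For a per-unit tax t: Δq = t/0.07, so DWL = ½·t·(t/0.07) = t²/0.14.
At t = 24.25: DWL = 4200.446. At t = 39.25: DWL = 11004.018.
Increase = 11004.018 − 4200.446 = 6803.57.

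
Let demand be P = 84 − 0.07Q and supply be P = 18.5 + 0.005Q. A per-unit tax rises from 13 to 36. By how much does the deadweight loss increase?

7513.33

Competitive equilibrium: 84 − 0.07Q = 18.5 + 0.005Q → Q* = 873.3333, P* = 22.8667.
For a per-unit tax t: ΔQ = t/0.075, so DWL = ½·t·(t/0.075) = t²/0.15.
At t = 13: DWL = 1126.667. At t = 36: DWL = 8640.
Increase = 8640 − 1126.667 = 7513.33.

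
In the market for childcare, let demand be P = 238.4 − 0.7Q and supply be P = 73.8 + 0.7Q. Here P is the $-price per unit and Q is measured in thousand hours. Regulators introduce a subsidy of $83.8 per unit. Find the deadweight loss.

Competitive equilibrium: 238.4 − 0.7Q = 73.8 + 0.7Q → Q* = 117.57143, P* = 156.1.
The subsidy lowers effective supply by 83.8: P = 0.7Q − 10.
New quantity: 238.4 − 0.7Q = 0.7Q − 10 → Q' = 177.42857.
Overproduction ΔQ = 177.42857 − 117.57143 = 59.85714; wedge = subsidy = 83.8.
Deadweight loss = ½ × 59.85714 × 83.8 = $2508.01 thousand.

$2508.01 thousand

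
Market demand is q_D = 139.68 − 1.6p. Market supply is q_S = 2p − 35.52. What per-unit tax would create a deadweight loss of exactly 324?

27

In inverse form: demand p = 87.3 − 0.625q, supply p = 17.76 + 0.5q.
Competitive equilibrium: 87.3 − 0.625q = 17.76 + 0.5q → q* = 61.8133, p* = 48.6667.
A tax t gives Δq = t/1.125 and wedge t, so DWL = t²/2.25.
t²/2.25 = 324 → t² = 729 → t = 27.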